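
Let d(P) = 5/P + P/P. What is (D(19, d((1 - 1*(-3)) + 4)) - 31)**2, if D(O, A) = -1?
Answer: 1024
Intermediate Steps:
d(P) = 1 + 5/P (d(P) = 5/P + 1 = 1 + 5/P)
(D(19, d((1 - 1*(-3)) + 4)) - 31)**2 = (-1 - 31)**2 = (-32)**2 = 1024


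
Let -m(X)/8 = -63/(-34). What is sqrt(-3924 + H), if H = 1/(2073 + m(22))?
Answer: I*sqrt(4803878399991)/34989 ≈ 62.642*I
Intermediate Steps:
m(X) = -252/17 (m(X) = -(-504)/(-34) = -(-504)*(-1)/34 = -8*63/34 = -252/17)
H = 17/34989 (H = 1/(2073 - 252/17) = 1/(34989/17) = 17/34989 ≈ 0.00048587)
sqrt(-3924 + H) = sqrt(-3924 + 17/34989) = sqrt(-137296819/34989) = I*sqrt(4803878399991)/34989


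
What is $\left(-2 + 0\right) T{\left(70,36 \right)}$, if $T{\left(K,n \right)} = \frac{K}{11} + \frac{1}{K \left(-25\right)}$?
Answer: $- \frac{122489}{9625} \approx -12.726$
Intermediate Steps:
$T{\left(K,n \right)} = - \frac{1}{25 K} + \frac{K}{11}$ ($T{\left(K,n \right)} = K \frac{1}{11} + \frac{1}{K} \left(- \frac{1}{25}\right) = \frac{K}{11} - \frac{1}{25 K} = - \frac{1}{25 K} + \frac{K}{11}$)
$\left(-2 + 0\right) T{\left(70,36 \right)} = \left(-2 + 0\right) \left(- \frac{1}{25 \cdot 70} + \frac{1}{11} \cdot 70\right) = - 2 \left(\left(- \frac{1}{25}\right) \frac{1}{70} + \frac{70}{11}\right) = - 2 \left(- \frac{1}{1750} + \frac{70}{11}\right) = \left(-2\right) \frac{122489}{19250} = - \frac{122489}{9625}$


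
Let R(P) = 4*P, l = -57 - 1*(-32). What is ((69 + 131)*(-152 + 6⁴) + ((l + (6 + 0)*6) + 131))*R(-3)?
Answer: -2747304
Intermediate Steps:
l = -25 (l = -57 + 32 = -25)
((69 + 131)*(-152 + 6⁴) + ((l + (6 + 0)*6) + 131))*R(-3) = ((69 + 131)*(-152 + 6⁴) + ((-25 + (6 + 0)*6) + 131))*(4*(-3)) = (200*(-152 + 1296) + ((-25 + 6*6) + 131))*(-12) = (200*1144 + ((-25 + 36) + 131))*(-12) = (228800 + (11 + 131))*(-12) = (228800 + 142)*(-12) = 228942*(-12) = -2747304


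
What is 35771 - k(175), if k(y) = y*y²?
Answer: -5323604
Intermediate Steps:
k(y) = y³
35771 - k(175) = 35771 - 1*175³ = 35771 - 1*5359375 = 35771 - 5359375 = -5323604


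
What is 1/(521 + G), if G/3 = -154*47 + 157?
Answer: -1/20722 ≈ -4.8258e-5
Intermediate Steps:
G = -21243 (G = 3*(-154*47 + 157) = 3*(-7238 + 157) = 3*(-7081) = -21243)
1/(521 + G) = 1/(521 - 21243) = 1/(-20722) = -1/20722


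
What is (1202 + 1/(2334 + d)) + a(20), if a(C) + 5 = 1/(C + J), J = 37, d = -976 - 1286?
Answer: 1637539/1368 ≈ 1197.0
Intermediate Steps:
d = -2262
a(C) = -5 + 1/(37 + C) (a(C) = -5 + 1/(C + 37) = -5 + 1/(37 + C))
(1202 + 1/(2334 + d)) + a(20) = (1202 + 1/(2334 - 2262)) + (-184 - 5*20)/(37 + 20) = (1202 + 1/72) + (-184 - 100)/57 = (1202 + 1/72) + (1/57)*(-284) = 86545/72 - 284/57 = 1637539/1368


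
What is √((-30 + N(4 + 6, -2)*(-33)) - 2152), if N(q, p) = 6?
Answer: 2*I*√595 ≈ 48.785*I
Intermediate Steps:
√((-30 + N(4 + 6, -2)*(-33)) - 2152) = √((-30 + 6*(-33)) - 2152) = √((-30 - 198) - 2152) = √(-228 - 2152) = √(-2380) = 2*I*√595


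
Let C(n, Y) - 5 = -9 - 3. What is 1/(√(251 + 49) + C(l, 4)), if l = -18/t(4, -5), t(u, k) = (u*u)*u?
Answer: 7/251 + 10*√3/251 ≈ 0.096895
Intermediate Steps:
t(u, k) = u³ (t(u, k) = u²*u = u³)
l = -9/32 (l = -18/(4³) = -18/64 = -18*1/64 = -9/32 ≈ -0.28125)
C(n, Y) = -7 (C(n, Y) = 5 + (-9 - 3) = 5 - 12 = -7)
1/(√(251 + 49) + C(l, 4)) = 1/(√(251 + 49) - 7) = 1/(√300 - 7) = 1/(10*√3 - 7) = 1/(-7 + 10*√3)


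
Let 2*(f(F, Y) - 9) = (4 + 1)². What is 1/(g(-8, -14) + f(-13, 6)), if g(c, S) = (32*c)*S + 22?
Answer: 2/7255 ≈ 0.00027567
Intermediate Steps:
f(F, Y) = 43/2 (f(F, Y) = 9 + (4 + 1)²/2 = 9 + (½)*5² = 9 + (½)*25 = 9 + 25/2 = 43/2)
g(c, S) = 22 + 32*S*c (g(c, S) = 32*S*c + 22 = 22 + 32*S*c)
1/(g(-8, -14) + f(-13, 6)) = 1/((22 + 32*(-14)*(-8)) + 43/2) = 1/((22 + 3584) + 43/2) = 1/(3606 + 43/2) = 1/(7255/2) = 2/7255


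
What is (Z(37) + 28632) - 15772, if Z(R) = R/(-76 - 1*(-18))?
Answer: 745843/58 ≈ 12859.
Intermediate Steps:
Z(R) = -R/58 (Z(R) = R/(-76 + 18) = R/(-58) = R*(-1/58) = -R/58)
(Z(37) + 28632) - 15772 = (-1/58*37 + 28632) - 15772 = (-37/58 + 28632) - 15772 = 1660619/58 - 15772 = 745843/58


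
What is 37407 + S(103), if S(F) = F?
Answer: 37510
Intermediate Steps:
37407 + S(103) = 37407 + 103 = 37510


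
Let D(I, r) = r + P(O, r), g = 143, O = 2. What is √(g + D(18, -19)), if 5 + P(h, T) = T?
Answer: 10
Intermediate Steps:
P(h, T) = -5 + T
D(I, r) = -5 + 2*r (D(I, r) = r + (-5 + r) = -5 + 2*r)
√(g + D(18, -19)) = √(143 + (-5 + 2*(-19))) = √(143 + (-5 - 38)) = √(143 - 43) = √100 = 10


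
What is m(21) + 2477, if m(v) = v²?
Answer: 2918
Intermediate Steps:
m(21) + 2477 = 21² + 2477 = 441 + 2477 = 2918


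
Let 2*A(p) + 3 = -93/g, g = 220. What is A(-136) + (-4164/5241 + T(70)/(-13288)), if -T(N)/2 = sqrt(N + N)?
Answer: -1926211/768680 + sqrt(35)/3322 ≈ -2.5041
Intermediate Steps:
T(N) = -2*sqrt(2)*sqrt(N) (T(N) = -2*sqrt(N + N) = -2*sqrt(2)*sqrt(N))
A(p) = -753/440 (A(p) = -3/2 + (-93/220)/2 = -3/2 + (-93*1/220)/2 = -3/2 + (1/2)*(-93/220) = -3/2 - 93/440 = -753/440)
A(-136) + (-4164/5241 + T(70)/(-13288)) = -753/440 + (-4164/5241 - 2*sqrt(2)*sqrt(70)/(-13288)) = -753/440 + (-4164*1/5241 - 4*sqrt(35)*(-1/13288)) = -753/440 + (-1388/1747 + sqrt(35)/3322) = -1926211/768680 + sqrt(35)/3322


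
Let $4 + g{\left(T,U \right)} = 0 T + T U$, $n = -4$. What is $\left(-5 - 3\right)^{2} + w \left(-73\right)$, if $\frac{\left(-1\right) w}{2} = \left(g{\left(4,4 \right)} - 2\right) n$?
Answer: $-5776$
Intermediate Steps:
$g{\left(T,U \right)} = -4 + T U$ ($g{\left(T,U \right)} = -4 + \left(0 T + T U\right) = -4 + \left(0 + T U\right) = -4 + T U$)
$w = 80$ ($w = - 2 \left(\left(-4 + 4 \cdot 4\right) - 2\right) \left(-4\right) = - 2 \left(\left(-4 + 16\right) - 2\right) \left(-4\right) = - 2 \left(12 - 2\right) \left(-4\right) = - 2 \cdot 10 \left(-4\right) = \left(-2\right) \left(-40\right) = 80$)
$\left(-5 - 3\right)^{2} + w \left(-73\right) = \left(-5 - 3\right)^{2} + 80 \left(-73\right) = \left(-8\right)^{2} - 5840 = 64 - 5840 = -5776$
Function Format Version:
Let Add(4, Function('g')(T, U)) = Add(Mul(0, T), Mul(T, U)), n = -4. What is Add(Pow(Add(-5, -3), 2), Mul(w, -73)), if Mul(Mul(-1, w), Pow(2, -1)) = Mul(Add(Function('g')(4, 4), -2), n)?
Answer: -5776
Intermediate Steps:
Function('g')(T, U) = Add(-4, Mul(T, U)) (Function('g')(T, U) = Add(-4, Add(Mul(0, T), Mul(T, U))) = Add(-4, Add(0, Mul(T, U))) = Add(-4, Mul(T, U)))
w = 80 (w = Mul(-2, Mul(Add(Add(-4, Mul(4, 4)), -2), -4)) = Mul(-2, Mul(Add(Add(-4, 16), -2), -4)) = Mul(-2, Mul(Add(12, -2), -4)) = Mul(-2, Mul(10, -4)) = Mul(-2, -40) = 80)
Add(Pow(Add(-5, -3), 2), Mul(w, -73)) = Add(Pow(Add(-5, -3), 2), Mul(80, -73)) = Add(Pow(-8, 2), -5840) = Add(64, -5840) = -5776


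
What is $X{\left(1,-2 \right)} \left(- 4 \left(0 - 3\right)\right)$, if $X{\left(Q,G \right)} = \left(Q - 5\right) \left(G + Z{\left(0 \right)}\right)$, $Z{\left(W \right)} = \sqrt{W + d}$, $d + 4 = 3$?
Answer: $96 - 48 i \approx 96.0 - 48.0 i$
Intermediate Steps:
$d = -1$ ($d = -4 + 3 = -1$)
$Z{\left(W \right)} = \sqrt{-1 + W}$ ($Z{\left(W \right)} = \sqrt{W - 1} = \sqrt{-1 + W}$)
$X{\left(Q,G \right)} = \left(-5 + Q\right) \left(i + G\right)$ ($X{\left(Q,G \right)} = \left(Q - 5\right) \left(G + \sqrt{-1 + 0}\right) = \left(-5 + Q\right) \left(G + \sqrt{-1}\right) = \left(-5 + Q\right) \left(G + i\right) = \left(-5 + Q\right) \left(i + G\right)$)
$X{\left(1,-2 \right)} \left(- 4 \left(0 - 3\right)\right) = \left(- 5 i - -10 + i 1 - 2\right) \left(- 4 \left(0 - 3\right)\right) = \left(- 5 i + 10 + i - 2\right) \left(\left(-4\right) \left(-3\right)\right) = \left(8 - 4 i\right) 12 = 96 - 48 i$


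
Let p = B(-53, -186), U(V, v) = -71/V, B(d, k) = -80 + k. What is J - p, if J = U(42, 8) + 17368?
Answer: 740557/42 ≈ 17632.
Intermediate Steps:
J = 729385/42 (J = -71/42 + 17368 = 729385/42 ≈ 17366.)
p = -266 (p = -80 - 186 = -266)
J - p = 729385/42 - 1*(-266) = 729385/42 + 266 = 740557/42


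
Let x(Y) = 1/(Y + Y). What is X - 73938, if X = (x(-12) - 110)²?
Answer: -35613407/576 ≈ -61829.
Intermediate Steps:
x(Y) = 1/(2*Y)
X = 6974881/576 (X = ((½)/(-12) - 110)² = ((½)*(-1/12) - 110)² = (-1/24 - 110)² = (-2641/24)² = 6974881/576 ≈ 12109.)
X - 73938 = 6974881/576 - 73938 = -35613407/576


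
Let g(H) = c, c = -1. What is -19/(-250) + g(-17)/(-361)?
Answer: 7109/90250 ≈ 0.078770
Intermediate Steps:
g(H) = -1
-19/(-250) + g(-17)/(-361) = -19/(-250) - 1/(-361) = -19*(-1/250) - 1*(-1/361) = 19/250 + 1/361 = 7109/90250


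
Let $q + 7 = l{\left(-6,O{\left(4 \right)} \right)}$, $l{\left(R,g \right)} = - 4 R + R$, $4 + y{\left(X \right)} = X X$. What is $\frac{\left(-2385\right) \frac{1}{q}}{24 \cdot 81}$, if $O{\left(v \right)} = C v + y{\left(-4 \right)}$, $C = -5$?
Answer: $- \frac{265}{2376} \approx -0.11153$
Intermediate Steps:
$y{\left(X \right)} = -4 + X^{2}$ ($y{\left(X \right)} = -4 + X X = -4 + X^{2}$)
$O{\left(v \right)} = 12 - 5 v$ ($O{\left(v \right)} = - 5 v - \left(4 - \left(-4\right)^{2}\right) = - 5 v + \left(-4 + 16\right) = - 5 v + 12 = 12 - 5 v$)
$l{\left(R,g \right)} = - 3 R$
$q = 11$ ($q = -7 - -18 = -7 + 18 = 11$)
$\frac{\left(-2385\right) \frac{1}{q}}{24 \cdot 81} = \frac{\left(-2385\right) \frac{1}{11}}{24 \cdot 81} = \frac{\left(-2385\right) \frac{1}{11}}{1944} = \left(- \frac{2385}{11}\right) \frac{1}{1944} = - \frac{265}{2376}$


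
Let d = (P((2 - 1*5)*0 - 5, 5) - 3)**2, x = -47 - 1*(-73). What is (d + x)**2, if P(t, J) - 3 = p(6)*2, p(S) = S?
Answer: 28900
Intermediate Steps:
x = 26 (x = -47 + 73 = 26)
P(t, J) = 15 (P(t, J) = 3 + 6*2 = 3 + 12 = 15)
d = 144 (d = (15 - 3)**2 = 12**2 = 144)
(d + x)**2 = (144 + 26)**2 = 170**2 = 28900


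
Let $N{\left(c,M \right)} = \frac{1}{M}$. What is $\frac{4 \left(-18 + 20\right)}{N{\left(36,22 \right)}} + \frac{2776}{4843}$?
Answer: $\frac{855144}{4843} \approx 176.57$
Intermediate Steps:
$\frac{4 \left(-18 + 20\right)}{N{\left(36,22 \right)}} + \frac{2776}{4843} = \frac{4 \left(-18 + 20\right)}{\frac{1}{22}} + \frac{2776}{4843} = 4 \cdot 2 \frac{1}{\frac{1}{22}} + 2776 \cdot \frac{1}{4843} = 8 \cdot 22 + \frac{2776}{4843} = 176 + \frac{2776}{4843} = \frac{855144}{4843}$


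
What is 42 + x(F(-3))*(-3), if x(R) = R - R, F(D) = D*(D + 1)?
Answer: 42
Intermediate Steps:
F(D) = D*(1 + D)
x(R) = 0
42 + x(F(-3))*(-3) = 42 + 0*(-3) = 42 + 0 = 42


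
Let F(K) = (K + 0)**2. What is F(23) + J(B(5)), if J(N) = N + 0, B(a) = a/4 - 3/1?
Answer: 2109/4 ≈ 527.25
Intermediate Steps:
B(a) = -3 + a/4 (B(a) = a*(1/4) - 3*1 = a/4 - 3 = -3 + a/4)
J(N) = N
F(K) = K**2
F(23) + J(B(5)) = 23**2 + (-3 + (1/4)*5) = 529 + (-3 + 5/4) = 529 - 7/4 = 2109/4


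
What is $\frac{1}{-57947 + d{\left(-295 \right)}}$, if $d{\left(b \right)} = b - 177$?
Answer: $- \frac{1}{58419} \approx -1.7118 \cdot 10^{-5}$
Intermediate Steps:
$d{\left(b \right)} = -177 + b$
$\frac{1}{-57947 + d{\left(-295 \right)}} = \frac{1}{-57947 - 472} = \frac{1}{-58419} = - \frac{1}{58419}$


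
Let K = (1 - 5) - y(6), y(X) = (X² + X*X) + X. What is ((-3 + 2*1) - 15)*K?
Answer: 1312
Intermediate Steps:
y(X) = X + 2*X² (y(X) = (X² + X²) + X = 2*X² + X = X + 2*X²)
K = -82 (K = (1 - 5) - 6*(1 + 2*6) = -4 - 6*(1 + 12) = -4 - 6*13 = -4 - 1*78 = -4 - 78 = -82)
((-3 + 2*1) - 15)*K = ((-3 + 2*1) - 15)*(-82) = ((-3 + 2) - 15)*(-82) = (-1 - 15)*(-82) = -16*(-82) = 1312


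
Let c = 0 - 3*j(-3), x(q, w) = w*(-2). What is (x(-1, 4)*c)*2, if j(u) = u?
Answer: -144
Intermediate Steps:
x(q, w) = -2*w
c = 9 (c = 0 - 3*(-3) = 0 + 9 = 9)
(x(-1, 4)*c)*2 = (-2*4*9)*2 = -8*9*2 = -72*2 = -144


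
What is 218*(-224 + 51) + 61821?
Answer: 24107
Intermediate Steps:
218*(-224 + 51) + 61821 = 218*(-173) + 61821 = -37714 + 61821 = 24107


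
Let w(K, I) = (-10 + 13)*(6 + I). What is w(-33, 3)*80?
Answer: 2160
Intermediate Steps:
w(K, I) = 18 + 3*I (w(K, I) = 3*(6 + I) = 18 + 3*I)
w(-33, 3)*80 = (18 + 3*3)*80 = (18 + 9)*80 = 27*80 = 2160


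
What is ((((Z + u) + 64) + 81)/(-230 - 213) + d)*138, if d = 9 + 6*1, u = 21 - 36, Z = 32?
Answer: 894654/443 ≈ 2019.5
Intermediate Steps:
u = -15
d = 15 (d = 9 + 6 = 15)
((((Z + u) + 64) + 81)/(-230 - 213) + d)*138 = ((((32 - 15) + 64) + 81)/(-230 - 213) + 15)*138 = (((17 + 64) + 81)/(-443) + 15)*138 = ((81 + 81)*(-1/443) + 15)*138 = (162*(-1/443) + 15)*138 = (-162/443 + 15)*138 = (6483/443)*138 = 894654/443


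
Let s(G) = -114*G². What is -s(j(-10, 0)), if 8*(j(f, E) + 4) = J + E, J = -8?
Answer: 2850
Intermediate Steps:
j(f, E) = -5 + E/8 (j(f, E) = -4 + (-8 + E)/8 = -4 + (-1 + E/8) = -5 + E/8)
-s(j(-10, 0)) = -(-114)*(-5 + (⅛)*0)² = -(-114)*(-5 + 0)² = -(-114)*(-5)² = -(-114)*25 = -1*(-2850) = 2850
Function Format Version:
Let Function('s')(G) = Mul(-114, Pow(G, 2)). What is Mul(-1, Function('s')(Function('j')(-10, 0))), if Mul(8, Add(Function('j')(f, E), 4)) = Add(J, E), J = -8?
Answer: 2850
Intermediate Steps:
Function('j')(f, E) = Add(-5, Mul(Rational(1, 8), E)) (Function('j')(f, E) = Add(-4, Mul(Rational(1, 8), Add(-8, E))) = Add(-4, Add(-1, Mul(Rational(1, 8), E))) = Add(-5, Mul(Rational(1, 8), E)))
Mul(-1, Function('s')(Function('j')(-10, 0))) = Mul(-1, Mul(-114, Pow(Add(-5, Mul(Rational(1, 8), 0)), 2))) = Mul(-1, Mul(-114, Pow(Add(-5, 0), 2))) = Mul(-1, Mul(-114, Pow(-5, 2))) = Mul(-1, Mul(-114, 25)) = Mul(-1, -2850) = 2850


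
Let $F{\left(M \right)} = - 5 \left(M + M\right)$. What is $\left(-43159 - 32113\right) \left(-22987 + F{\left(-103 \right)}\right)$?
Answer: $1652747304$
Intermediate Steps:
$F{\left(M \right)} = - 10 M$ ($F{\left(M \right)} = - 5 \cdot 2 M = - 10 M$)
$\left(-43159 - 32113\right) \left(-22987 + F{\left(-103 \right)}\right) = \left(-43159 - 32113\right) \left(-22987 - -1030\right) = - 75272 \left(-22987 + 1030\right) = \left(-75272\right) \left(-21957\right) = 1652747304$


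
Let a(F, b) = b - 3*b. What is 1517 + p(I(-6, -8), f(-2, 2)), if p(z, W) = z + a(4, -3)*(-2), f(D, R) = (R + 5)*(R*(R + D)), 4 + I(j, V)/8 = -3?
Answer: 1449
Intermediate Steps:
I(j, V) = -56 (I(j, V) = -32 + 8*(-3) = -32 - 24 = -56)
f(D, R) = R*(5 + R)*(D + R) (f(D, R) = (5 + R)*(R*(D + R)) = R*(5 + R)*(D + R))
a(F, b) = -2*b (a(F, b) = b - 3*b = -2*b)
p(z, W) = -12 + z (p(z, W) = z - 2*(-3)*(-2) = z + 6*(-2) = z - 12 = -12 + z)
1517 + p(I(-6, -8), f(-2, 2)) = 1517 + (-12 - 56) = 1517 - 68 = 1449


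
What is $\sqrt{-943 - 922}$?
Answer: $i \sqrt{1865} \approx 43.186 i$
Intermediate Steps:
$\sqrt{-943 - 922} = \sqrt{-1865} = i \sqrt{1865}$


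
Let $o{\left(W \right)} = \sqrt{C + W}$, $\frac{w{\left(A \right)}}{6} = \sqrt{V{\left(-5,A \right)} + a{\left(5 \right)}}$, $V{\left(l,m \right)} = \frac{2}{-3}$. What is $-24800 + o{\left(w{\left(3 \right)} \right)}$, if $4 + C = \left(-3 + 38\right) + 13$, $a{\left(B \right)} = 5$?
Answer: $-24800 + \sqrt{44 + 2 \sqrt{39}} \approx -24793.0$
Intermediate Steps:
$V{\left(l,m \right)} = - \frac{2}{3}$ ($V{\left(l,m \right)} = 2 \left(- \frac{1}{3}\right) = - \frac{2}{3}$)
$C = 44$ ($C = -4 + \left(\left(-3 + 38\right) + 13\right) = -4 + \left(35 + 13\right) = -4 + 48 = 44$)
$w{\left(A \right)} = 2 \sqrt{39}$ ($w{\left(A \right)} = 6 \sqrt{- \frac{2}{3} + 5} = 6 \sqrt{\frac{13}{3}} = 6 \frac{\sqrt{39}}{3} = 2 \sqrt{39}$)
$o{\left(W \right)} = \sqrt{44 + W}$
$-24800 + o{\left(w{\left(3 \right)} \right)} = -24800 + \sqrt{44 + 2 \sqrt{39}}$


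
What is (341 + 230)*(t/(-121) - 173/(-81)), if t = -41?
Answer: 13849034/9801 ≈ 1413.0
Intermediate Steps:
(341 + 230)*(t/(-121) - 173/(-81)) = (341 + 230)*(-41/(-121) - 173/(-81)) = 571*(-41*(-1/121) - 173*(-1/81)) = 571*(41/121 + 173/81) = 571*(24254/9801) = 13849034/9801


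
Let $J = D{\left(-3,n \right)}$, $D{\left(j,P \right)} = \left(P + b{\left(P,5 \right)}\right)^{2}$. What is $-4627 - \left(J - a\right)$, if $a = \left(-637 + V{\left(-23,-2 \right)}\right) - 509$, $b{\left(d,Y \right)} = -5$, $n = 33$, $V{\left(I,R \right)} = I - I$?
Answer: $-6557$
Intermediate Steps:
$V{\left(I,R \right)} = 0$
$D{\left(j,P \right)} = \left(-5 + P\right)^{2}$ ($D{\left(j,P \right)} = \left(P - 5\right)^{2} = \left(-5 + P\right)^{2}$)
$J = 784$ ($J = \left(-5 + 33\right)^{2} = 28^{2} = 784$)
$a = -1146$ ($a = \left(-637 + 0\right) - 509 = -637 - 509 = -1146$)
$-4627 - \left(J - a\right) = -4627 - 1930 = -6557$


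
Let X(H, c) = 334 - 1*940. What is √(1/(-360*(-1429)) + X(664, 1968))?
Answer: I*√4454916631310/85740 ≈ 24.617*I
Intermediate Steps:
X(H, c) = -606 (X(H, c) = 334 - 940 = -606)
√(1/(-360*(-1429)) + X(664, 1968)) = √(1/(-360*(-1429)) - 606) = √(1/514440 - 606) = √(-311750639/514440) = I*√4454916631310/85740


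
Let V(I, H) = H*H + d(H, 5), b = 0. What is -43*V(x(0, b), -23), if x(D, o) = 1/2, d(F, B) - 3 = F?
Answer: -21887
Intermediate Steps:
d(F, B) = 3 + F
x(D, o) = ½
V(I, H) = 3 + H + H² (V(I, H) = H*H + (3 + H) = H² + (3 + H) = 3 + H + H²)
-43*V(x(0, b), -23) = -43*(3 - 23 + (-23)²) = -43*(3 - 23 + 529) = -43*509 = -21887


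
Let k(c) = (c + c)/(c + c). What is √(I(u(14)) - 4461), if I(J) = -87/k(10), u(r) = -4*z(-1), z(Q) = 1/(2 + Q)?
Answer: 2*I*√1137 ≈ 67.439*I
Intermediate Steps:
k(c) = 1 (k(c) = (2*c)/((2*c)) = (2*c)*(1/(2*c)) = 1)
u(r) = -4 (u(r) = -4/(2 - 1) = -4/1 = -4*1 = -4)
I(J) = -87 (I(J) = -87/1 = -87*1 = -87)
√(I(u(14)) - 4461) = √(-87 - 4461) = √(-4548) = 2*I*√1137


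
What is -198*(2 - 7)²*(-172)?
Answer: 851400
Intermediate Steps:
-198*(2 - 7)²*(-172) = -198*(-5)²*(-172) = -198*25*(-172) = -4950*(-172) = 851400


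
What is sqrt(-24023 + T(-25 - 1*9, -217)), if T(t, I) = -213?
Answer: 2*I*sqrt(6059) ≈ 155.68*I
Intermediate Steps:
sqrt(-24023 + T(-25 - 1*9, -217)) = sqrt(-24023 - 213) = sqrt(-24236) = 2*I*sqrt(6059)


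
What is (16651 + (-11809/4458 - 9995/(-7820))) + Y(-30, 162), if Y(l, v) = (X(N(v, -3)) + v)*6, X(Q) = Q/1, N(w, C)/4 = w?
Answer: 74985922849/3486156 ≈ 21510.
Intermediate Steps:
N(w, C) = 4*w
X(Q) = Q (X(Q) = Q*1 = Q)
Y(l, v) = 30*v (Y(l, v) = (4*v + v)*6 = (5*v)*6 = 30*v)
(16651 + (-11809/4458 - 9995/(-7820))) + Y(-30, 162) = (16651 + (-11809/4458 - 9995/(-7820))) + 30*162 = (16651 + (-11809*1/4458 - 9995*(-1/7820))) + 4860 = (16651 + (-11809/4458 + 1999/1564)) + 4860 = (16651 - 4778867/3486156) + 4860 = 58043204689/3486156 + 4860 = 74985922849/3486156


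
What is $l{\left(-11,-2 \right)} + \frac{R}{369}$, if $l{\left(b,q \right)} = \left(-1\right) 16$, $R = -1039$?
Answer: $- \frac{6943}{369} \approx -18.816$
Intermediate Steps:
$l{\left(b,q \right)} = -16$
$l{\left(-11,-2 \right)} + \frac{R}{369} = -16 + \frac{1}{369} \left(-1039\right) = -16 - \frac{1039}{369} = - \frac{6943}{369}$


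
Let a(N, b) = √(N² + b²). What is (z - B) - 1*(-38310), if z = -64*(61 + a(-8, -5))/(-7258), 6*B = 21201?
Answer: 252411741/7258 + 32*√89/3629 ≈ 34777.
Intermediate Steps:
B = 7067/2 (B = (⅙)*21201 = 7067/2 ≈ 3533.5)
z = 1952/3629 + 32*√89/3629 (z = -64*(61 + √((-8)² + (-5)²))/(-7258) = -64*(61 + √(64 + 25))*(-1/7258) = -64*(61 + √89)*(-1/7258) = (-3904 - 64*√89)*(-1/7258) = 1952/3629 + 32*√89/3629 ≈ 0.62108)
(z - B) - 1*(-38310) = ((1952/3629 + 32*√89/3629) - 1*7067/2) - 1*(-38310) = ((1952/3629 + 32*√89/3629) - 7067/2) + 38310 = (-25642239/7258 + 32*√89/3629) + 38310 = 252411741/7258 + 32*√89/3629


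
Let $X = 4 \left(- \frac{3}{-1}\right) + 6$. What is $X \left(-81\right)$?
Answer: $-1458$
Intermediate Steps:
$X = 18$ ($X = 4 \left(\left(-3\right) \left(-1\right)\right) + 6 = 4 \cdot 3 + 6 = 12 + 6 = 18$)
$X \left(-81\right) = 18 \left(-81\right) = -1458$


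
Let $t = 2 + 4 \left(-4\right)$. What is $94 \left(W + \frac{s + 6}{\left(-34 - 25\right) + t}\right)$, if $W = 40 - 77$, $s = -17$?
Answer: $- \frac{252860}{73} \approx -3463.8$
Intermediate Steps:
$t = -14$ ($t = 2 - 16 = -14$)
$W = -37$
$94 \left(W + \frac{s + 6}{\left(-34 - 25\right) + t}\right) = 94 \left(-37 + \frac{-17 + 6}{\left(-34 - 25\right) - 14}\right) = 94 \left(-37 - \frac{11}{-59 - 14}\right) = 94 \left(-37 - \frac{11}{-73}\right) = 94 \left(-37 - - \frac{11}{73}\right) = 94 \left(-37 + \frac{11}{73}\right) = 94 \left(- \frac{2690}{73}\right) = - \frac{252860}{73}$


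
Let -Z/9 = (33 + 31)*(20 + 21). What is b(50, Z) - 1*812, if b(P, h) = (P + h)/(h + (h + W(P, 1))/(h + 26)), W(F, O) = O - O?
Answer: -112947817787/139269456 ≈ -811.00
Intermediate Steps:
Z = -23616 (Z = -9*(33 + 31)*(20 + 21) = -576*41 = -9*2624 = -23616)
W(F, O) = 0
b(P, h) = (P + h)/(h + h/(26 + h)) (b(P, h) = (P + h)/(h + (h + 0)/(h + 26)) = (P + h)/(h + h/(26 + h)))
b(50, Z) - 1*812 = ((-23616)² + 26*50 + 26*(-23616) + 50*(-23616))/((-23616)*(27 - 23616)) - 1*812 = -1/23616*(557715456 + 1300 - 614016 - 1180800)/(-23589) - 812 = -1/23616*(-1/23589)*555921940 - 812 = 138980485/139269456 - 812 = -112947817787/139269456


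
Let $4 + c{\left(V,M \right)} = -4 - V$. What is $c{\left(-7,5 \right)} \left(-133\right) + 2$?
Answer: $135$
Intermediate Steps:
$c{\left(V,M \right)} = -8 - V$ ($c{\left(V,M \right)} = -4 - \left(4 + V\right) = -8 - V$)
$c{\left(-7,5 \right)} \left(-133\right) + 2 = \left(-8 - -7\right) \left(-133\right) + 2 = \left(-8 + 7\right) \left(-133\right) + 2 = \left(-1\right) \left(-133\right) + 2 = 133 + 2 = 135$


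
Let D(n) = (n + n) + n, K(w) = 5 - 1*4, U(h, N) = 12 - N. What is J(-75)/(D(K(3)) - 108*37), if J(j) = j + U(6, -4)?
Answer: 59/3993 ≈ 0.014776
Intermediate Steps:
K(w) = 1 (K(w) = 5 - 4 = 1)
D(n) = 3*n (D(n) = 2*n + n = 3*n)
J(j) = 16 + j (J(j) = j + (12 - 1*(-4)) = j + (12 + 4) = j + 16 = 16 + j)
J(-75)/(D(K(3)) - 108*37) = (16 - 75)/(3*1 - 108*37) = -59/(3 - 3996) = -59/(-3993) = -59*(-1/3993) = 59/3993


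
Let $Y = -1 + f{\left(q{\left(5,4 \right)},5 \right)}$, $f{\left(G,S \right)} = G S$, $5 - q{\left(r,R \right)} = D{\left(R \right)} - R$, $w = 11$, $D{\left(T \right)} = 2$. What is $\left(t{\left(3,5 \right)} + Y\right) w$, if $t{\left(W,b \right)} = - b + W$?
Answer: $352$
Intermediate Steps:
$t{\left(W,b \right)} = W - b$
$q{\left(r,R \right)} = 3 + R$ ($q{\left(r,R \right)} = 5 - \left(2 - R\right) = 5 + \left(-2 + R\right) = 3 + R$)
$Y = 34$ ($Y = -1 + \left(3 + 4\right) 5 = -1 + 7 \cdot 5 = -1 + 35 = 34$)
$\left(t{\left(3,5 \right)} + Y\right) w = \left(\left(3 - 5\right) + 34\right) 11 = \left(-2 + 34\right) 11 = 32 \cdot 11 = 352$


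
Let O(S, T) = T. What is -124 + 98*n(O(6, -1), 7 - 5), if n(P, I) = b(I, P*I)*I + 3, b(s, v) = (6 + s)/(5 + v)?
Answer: 2078/3 ≈ 692.67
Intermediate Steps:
b(s, v) = (6 + s)/(5 + v)
n(P, I) = 3 + I*(6 + I)/(5 + I*P) (n(P, I) = ((6 + I)/(5 + P*I))*I + 3 = ((6 + I)/(5 + I*P))*I + 3 = I*(6 + I)/(5 + I*P) + 3 = 3 + I*(6 + I)/(5 + I*P))
-124 + 98*n(O(6, -1), 7 - 5) = -124 + 98*((15 + (7 - 5)*(6 + (7 - 5)) + 3*(7 - 5)*(-1))/(5 + (7 - 5)*(-1))) = -124 + 98*((15 + 2*(6 + 2) + 3*2*(-1))/(5 + 2*(-1))) = -124 + 98*((15 + 2*8 - 6)/(5 - 2)) = -124 + 98*((15 + 16 - 6)/3) = -124 + 98*((1/3)*25) = -124 + 98*(25/3) = -124 + 2450/3 = 2078/3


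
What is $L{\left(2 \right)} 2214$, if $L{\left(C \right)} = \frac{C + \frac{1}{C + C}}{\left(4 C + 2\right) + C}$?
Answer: $\frac{3321}{8} \approx 415.13$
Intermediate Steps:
$L{\left(C \right)} = \frac{C + \frac{1}{2 C}}{2 + 5 C}$ ($L{\left(C \right)} = \frac{C + \frac{1}{2 C}}{\left(2 + 4 C\right) + C} = \frac{C + \frac{1}{2 C}}{2 + 5 C}$)
$L{\left(2 \right)} 2214 = \frac{\frac{1}{2} + 2^{2}}{2 \left(2 + 5 \cdot 2\right)} 2214 = \frac{\frac{1}{2} + 4}{2 \left(2 + 10\right)} 2214 = \frac{1}{2} \cdot \frac{1}{12} \cdot \frac{9}{2} \cdot 2214 = \frac{3}{16} \cdot 2214 = \frac{3321}{8}$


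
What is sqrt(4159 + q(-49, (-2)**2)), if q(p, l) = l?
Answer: sqrt(4163) ≈ 64.521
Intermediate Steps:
sqrt(4159 + q(-49, (-2)**2)) = sqrt(4159 + (-2)**2) = sqrt(4159 + 4) = sqrt(4163)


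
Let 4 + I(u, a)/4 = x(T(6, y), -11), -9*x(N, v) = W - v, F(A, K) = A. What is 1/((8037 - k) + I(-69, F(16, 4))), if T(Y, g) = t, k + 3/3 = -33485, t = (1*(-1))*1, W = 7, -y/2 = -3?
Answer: 1/41499 ≈ 2.4097e-5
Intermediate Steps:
y = 6 (y = -2*(-3) = 6)
t = -1 (t = -1*1 = -1)
k = -33486 (k = -1 - 33485 = -33486)
T(Y, g) = -1
x(N, v) = -7/9 + v/9 (x(N, v) = -(7 - v)/9 = -7/9 + v/9)
I(u, a) = -24 (I(u, a) = -16 + 4*(-7/9 + (⅑)*(-11)) = -16 + 4*(-7/9 - 11/9) = -16 + 4*(-2) = -16 - 8 = -24)
1/((8037 - k) + I(-69, F(16, 4))) = 1/((8037 - 1*(-33486)) - 24) = 1/((8037 + 33486) - 24) = 1/(41523 - 24) = 1/41499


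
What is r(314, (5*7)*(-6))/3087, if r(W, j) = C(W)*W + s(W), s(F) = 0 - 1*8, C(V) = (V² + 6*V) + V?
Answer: 31649308/3087 ≈ 10252.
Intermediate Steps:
C(V) = V² + 7*V
s(F) = -8 (s(F) = 0 - 8 = -8)
r(W, j) = -8 + W²*(7 + W) (r(W, j) = (W*(7 + W))*W - 8 = W²*(7 + W) - 8 = -8 + W²*(7 + W))
r(314, (5*7)*(-6))/3087 = (-8 + 314²*(7 + 314))/3087 = (-8 + 98596*321)*(1/3087) = (-8 + 31649316)*(1/3087) = 31649308*(1/3087) = 31649308/3087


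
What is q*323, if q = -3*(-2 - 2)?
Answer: 3876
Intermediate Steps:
q = 12 (q = -3*(-4) = 12)
q*323 = 12*323 = 3876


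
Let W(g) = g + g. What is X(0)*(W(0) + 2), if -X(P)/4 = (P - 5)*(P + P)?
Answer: 0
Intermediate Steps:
X(P) = -8*P*(-5 + P) (X(P) = -4*(P - 5)*(P + P) = -4*(-5 + P)*2*P = -8*P*(-5 + P))
W(g) = 2*g
X(0)*(W(0) + 2) = (8*0*(5 - 1*0))*(2*0 + 2) = (8*0*(5 + 0))*(0 + 2) = (8*0*5)*2 = 0*2 = 0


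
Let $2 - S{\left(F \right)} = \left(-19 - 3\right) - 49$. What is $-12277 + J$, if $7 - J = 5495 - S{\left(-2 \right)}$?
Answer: $-17692$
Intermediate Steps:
$S{\left(F \right)} = 73$ ($S{\left(F \right)} = 2 - \left(\left(-19 - 3\right) - 49\right) = 2 - \left(-22 - 49\right) = 2 - -71 = 2 + 71 = 73$)
$J = -5415$ ($J = 7 - \left(5495 - 73\right) = 7 - 5422 = -5415$)
$-12277 + J = -12277 - 5415 = -17692$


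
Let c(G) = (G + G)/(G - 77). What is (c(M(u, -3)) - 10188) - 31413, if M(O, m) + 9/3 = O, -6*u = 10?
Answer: -1456031/35 ≈ -41601.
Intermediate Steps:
u = -5/3 (u = -1/6*10 = -5/3 ≈ -1.6667)
M(O, m) = -3 + O
c(G) = 2*G/(-77 + G) (c(G) = (2*G)/(-77 + G) = 2*G/(-77 + G))
(c(M(u, -3)) - 10188) - 31413 = (2*(-3 - 5/3)/(-77 + (-3 - 5/3)) - 10188) - 31413 = (2*(-14/3)/(-77 - 14/3) - 10188) - 31413 = (2*(-14/3)/(-245/3) - 10188) - 31413 = (2*(-14/3)*(-3/245) - 10188) - 31413 = (4/35 - 10188) - 31413 = -356576/35 - 31413 = -1456031/35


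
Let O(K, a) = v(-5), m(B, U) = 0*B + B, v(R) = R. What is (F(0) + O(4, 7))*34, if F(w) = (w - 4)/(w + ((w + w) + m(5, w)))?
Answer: -986/5 ≈ -197.20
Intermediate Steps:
m(B, U) = B (m(B, U) = 0 + B = B)
O(K, a) = -5
F(w) = (-4 + w)/(5 + 3*w) (F(w) = (w - 4)/(w + ((w + w) + 5)) = (-4 + w)/(w + (2*w + 5)) = (-4 + w)/(w + (5 + 2*w)) = (-4 + w)/(5 + 3*w))
(F(0) + O(4, 7))*34 = ((-4 + 0)/(5 + 3*0) - 5)*34 = (-4/(5 + 0) - 5)*34 = (-4/5 - 5)*34 = ((⅕)*(-4) - 5)*34 = (-⅘ - 5)*34 = -29/5*34 = -986/5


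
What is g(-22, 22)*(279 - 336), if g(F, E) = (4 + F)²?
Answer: -18468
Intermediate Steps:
g(-22, 22)*(279 - 336) = (4 - 22)²*(279 - 336) = (-18)²*(-57) = 324*(-57) = -18468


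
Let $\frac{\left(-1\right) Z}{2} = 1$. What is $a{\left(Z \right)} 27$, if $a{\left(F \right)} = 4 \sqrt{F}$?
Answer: $108 i \sqrt{2} \approx 152.74 i$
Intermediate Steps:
$Z = -2$ ($Z = \left(-2\right) 1 = -2$)
$a{\left(Z \right)} 27 = 4 \sqrt{-2} \cdot 27 = 4 i \sqrt{2} \cdot 27 = 108 i \sqrt{2}$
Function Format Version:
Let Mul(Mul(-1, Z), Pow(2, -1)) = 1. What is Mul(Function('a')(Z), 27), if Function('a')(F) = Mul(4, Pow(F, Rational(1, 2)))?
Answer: Mul(108, I, Pow(2, Rational(1, 2))) ≈ Mul(152.74, I)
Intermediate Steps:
Z = -2 (Z = Mul(-2, 1) = -2)
Mul(Function('a')(Z), 27) = Mul(Mul(4, Pow(-2, Rational(1, 2))), 27) = Mul(Mul(4, Mul(I, Pow(2, Rational(1, 2)))), 27) = Mul(Mul(4, I, Pow(2, Rational(1, 2))), 27) = Mul(108, I, Pow(2, Rational(1, 2)))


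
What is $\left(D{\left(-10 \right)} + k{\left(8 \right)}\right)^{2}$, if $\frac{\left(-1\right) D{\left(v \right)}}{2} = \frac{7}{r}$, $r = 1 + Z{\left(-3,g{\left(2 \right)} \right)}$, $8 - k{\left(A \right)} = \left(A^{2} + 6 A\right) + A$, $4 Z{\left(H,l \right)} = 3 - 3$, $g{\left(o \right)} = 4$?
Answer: $15876$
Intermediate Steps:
$Z{\left(H,l \right)} = 0$ ($Z{\left(H,l \right)} = \frac{3 - 3}{4} = \frac{1}{4} \cdot 0 = 0$)
$k{\left(A \right)} = 8 - A^{2} - 7 A$ ($k{\left(A \right)} = 8 - \left(\left(A^{2} + 6 A\right) + A\right) = 8 - \left(A^{2} + 7 A\right) = 8 - A^{2} - 7 A$)
$r = 1$ ($r = 1 + 0 = 1$)
$D{\left(v \right)} = -14$ ($D{\left(v \right)} = - 2 \cdot \frac{7}{1} = - 2 \cdot 7 \cdot 1 = \left(-2\right) 7 = -14$)
$\left(D{\left(-10 \right)} + k{\left(8 \right)}\right)^{2} = \left(-14 - 112\right)^{2} = \left(-126\right)^{2} = 15876$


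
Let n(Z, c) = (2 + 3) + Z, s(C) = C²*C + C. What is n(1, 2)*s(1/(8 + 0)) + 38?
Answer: 9923/256 ≈ 38.762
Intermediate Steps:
s(C) = C + C³ (s(C) = C³ + C = C + C³)
n(Z, c) = 5 + Z
n(1, 2)*s(1/(8 + 0)) + 38 = (5 + 1)*(1/(8 + 0) + (1/(8 + 0))³) + 38 = 6*(1/8 + (1/8)³) + 38 = 6*(⅛ + (⅛)³) + 38 = 6*(⅛ + 1/512) + 38 = 6*(65/512) + 38 = 195/256 + 38 = 9923/256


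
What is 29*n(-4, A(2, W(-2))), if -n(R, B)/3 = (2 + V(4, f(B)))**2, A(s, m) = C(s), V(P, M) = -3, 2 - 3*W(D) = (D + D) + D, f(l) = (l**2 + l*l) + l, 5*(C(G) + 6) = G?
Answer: -87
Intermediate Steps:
C(G) = -6 + G/5
f(l) = l + 2*l**2 (f(l) = (l**2 + l**2) + l = 2*l**2 + l = l + 2*l**2)
W(D) = 2/3 - D (W(D) = 2/3 - ((D + D) + D)/3 = 2/3 - (2*D + D)/3 = 2/3 - D)
A(s, m) = -6 + s/5
n(R, B) = -3 (n(R, B) = -3*(2 - 3)**2 = -3*(-1)**2 = -3*1 = -3)
29*n(-4, A(2, W(-2))) = 29*(-3) = -87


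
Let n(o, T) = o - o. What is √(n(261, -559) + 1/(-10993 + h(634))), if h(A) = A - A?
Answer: I*√10993/10993 ≈ 0.0095377*I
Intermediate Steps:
n(o, T) = 0
h(A) = 0
√(n(261, -559) + 1/(-10993 + h(634))) = √(0 + 1/(-10993 + 0)) = √(0 + 1/(-10993)) = √(0 - 1/10993) = √(-1/10993) = I*√10993/10993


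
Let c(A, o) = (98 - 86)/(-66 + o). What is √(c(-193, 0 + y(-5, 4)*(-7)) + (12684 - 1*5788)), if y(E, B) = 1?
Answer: 2*√9186977/73 ≈ 83.041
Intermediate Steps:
c(A, o) = 12/(-66 + o)
√(c(-193, 0 + y(-5, 4)*(-7)) + (12684 - 1*5788)) = √(12/(-66 + (0 + 1*(-7))) + (12684 - 1*5788)) = √(12/(-66 + (0 - 7)) + (12684 - 5788)) = √(12/(-66 - 7) + 6896) = √(12/(-73) + 6896) = √(12*(-1/73) + 6896) = √(-12/73 + 6896) = √(503396/73) = 2*√9186977/73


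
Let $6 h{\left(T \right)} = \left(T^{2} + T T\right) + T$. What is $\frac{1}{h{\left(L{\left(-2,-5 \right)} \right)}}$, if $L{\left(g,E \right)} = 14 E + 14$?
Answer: $\frac{1}{1036} \approx 0.00096525$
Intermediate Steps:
$L{\left(g,E \right)} = 14 + 14 E$
$h{\left(T \right)} = \frac{T^{2}}{3} + \frac{T}{6}$ ($h{\left(T \right)} = \frac{\left(T^{2} + T T\right) + T}{6} = \frac{\left(T^{2} + T^{2}\right) + T}{6} = \frac{2 T^{2} + T}{6} = \frac{T + 2 T^{2}}{6} = \frac{T^{2}}{3} + \frac{T}{6}$)
$\frac{1}{h{\left(L{\left(-2,-5 \right)} \right)}} = \frac{1}{\frac{1}{6} \left(14 + 14 \left(-5\right)\right) \left(1 + 2 \left(14 + 14 \left(-5\right)\right)\right)} = \frac{1}{\frac{1}{6} \left(14 - 70\right) \left(1 + 2 \left(14 - 70\right)\right)} = \frac{1}{\frac{1}{6} \left(-56\right) \left(1 + 2 \left(-56\right)\right)} = \frac{1}{\frac{1}{6} \left(-56\right) \left(1 - 112\right)} = \frac{1}{\frac{1}{6} \left(-56\right) \left(-111\right)} = \frac{1}{1036}$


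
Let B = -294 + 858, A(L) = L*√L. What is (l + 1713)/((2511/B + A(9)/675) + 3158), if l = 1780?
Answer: 32900/29787 ≈ 1.1045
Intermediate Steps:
A(L) = L^(3/2)
B = 564
(l + 1713)/((2511/B + A(9)/675) + 3158) = (1780 + 1713)/((2511/564 + 9^(3/2)/675) + 3158) = 3493/((2511*(1/564) + 27*(1/675)) + 3158) = 3493/((837/188 + 1/25) + 3158) = 3493/(21113/4700 + 3158) = 3493/(14863713/4700) = 3493*(4700/14863713) = 32900/29787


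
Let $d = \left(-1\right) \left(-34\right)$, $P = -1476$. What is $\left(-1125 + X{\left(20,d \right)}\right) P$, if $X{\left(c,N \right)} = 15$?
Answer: $1638360$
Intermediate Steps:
$d = 34$
$\left(-1125 + X{\left(20,d \right)}\right) P = \left(-1125 + 15\right) \left(-1476\right) = \left(-1110\right) \left(-1476\right) = 1638360$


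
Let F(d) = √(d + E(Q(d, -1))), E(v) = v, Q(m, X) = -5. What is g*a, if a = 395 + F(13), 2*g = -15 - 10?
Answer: -9875/2 - 25*√2 ≈ -4972.9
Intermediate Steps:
g = -25/2 (g = (-15 - 10)/2 = (½)*(-25) = -25/2 ≈ -12.500)
F(d) = √(-5 + d) (F(d) = √(d - 5) = √(-5 + d))
a = 395 + 2*√2 (a = 395 + √(-5 + 13) = 395 + √8 = 395 + 2*√2 ≈ 397.83)
g*a = -25*(395 + 2*√2)/2 = -9875/2 - 25*√2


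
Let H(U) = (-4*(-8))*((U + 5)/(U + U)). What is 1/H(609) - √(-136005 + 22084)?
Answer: 609/9824 - I*√113921 ≈ 0.061991 - 337.52*I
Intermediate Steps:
H(U) = 16*(5 + U)/U (H(U) = 32*((5 + U)/((2*U))) = 32*((5 + U)*(1/(2*U))) = 32*((5 + U)/(2*U)) = 16*(5 + U)/U)
1/H(609) - √(-136005 + 22084) = 1/(16 + 80/609) - √(-136005 + 22084) = 1/(16 + 80*(1/609)) - √(-113921) = 1/(16 + 80/609) - I*√113921 = 1/(9824/609) - I*√113921 = 609/9824 - I*√113921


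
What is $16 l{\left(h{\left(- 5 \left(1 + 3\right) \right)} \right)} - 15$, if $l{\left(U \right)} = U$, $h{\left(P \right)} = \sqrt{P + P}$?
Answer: $-15 + 32 i \sqrt{10} \approx -15.0 + 101.19 i$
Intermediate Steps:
$h{\left(P \right)} = \sqrt{2} \sqrt{P}$ ($h{\left(P \right)} = \sqrt{2 P} = \sqrt{2} \sqrt{P}$)
$16 l{\left(h{\left(- 5 \left(1 + 3\right) \right)} \right)} - 15 = 16 \sqrt{2} \sqrt{- 5 \left(1 + 3\right)} - 15 = 16 \sqrt{2} \sqrt{\left(-5\right) 4} - 15 = 16 \sqrt{2} \sqrt{-20} - 15 = 16 \sqrt{2} \cdot 2 i \sqrt{5} - 15 = 16 \cdot 2 i \sqrt{10} - 15 = 32 i \sqrt{10} - 15 = -15 + 32 i \sqrt{10}$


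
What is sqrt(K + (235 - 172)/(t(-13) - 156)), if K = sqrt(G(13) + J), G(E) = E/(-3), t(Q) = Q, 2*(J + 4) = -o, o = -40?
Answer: sqrt(-567 + 507*sqrt(105))/39 ≈ 1.7444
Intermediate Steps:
J = 16 (J = -4 + (-1*(-40))/2 = -4 + (1/2)*40 = -4 + 20 = 16)
G(E) = -E/3 (G(E) = E*(-1/3) = -E/3)
K = sqrt(105)/3 (K = sqrt(-1/3*13 + 16) = sqrt(-13/3 + 16) = sqrt(35/3) = sqrt(105)/3 ≈ 3.4156)
sqrt(K + (235 - 172)/(t(-13) - 156)) = sqrt(sqrt(105)/3 + (235 - 172)/(-13 - 156)) = sqrt(sqrt(105)/3 + 63/(-169)) = sqrt(sqrt(105)/3 + 63*(-1/169)) = sqrt(sqrt(105)/3 - 63/169) = sqrt(-63/169 + sqrt(105)/3)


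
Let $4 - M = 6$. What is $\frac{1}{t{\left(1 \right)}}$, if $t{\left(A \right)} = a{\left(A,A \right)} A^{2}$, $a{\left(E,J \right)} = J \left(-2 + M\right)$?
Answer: $- \frac{1}{4} \approx -0.25$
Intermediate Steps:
$M = -2$ ($M = 4 - 6 = -2$)
$a{\left(E,J \right)} = - 4 J$ ($a{\left(E,J \right)} = J \left(-2 - 2\right) = J \left(-4\right) = - 4 J$)
$t{\left(A \right)} = - 4 A^{3}$ ($t{\left(A \right)} = - 4 A A^{2} = - 4 A^{3}$)
$\frac{1}{t{\left(1 \right)}} = \frac{1}{\left(-4\right) 1^{3}} = \frac{1}{\left(-4\right) 1} = \frac{1}{-4} = - \frac{1}{4}$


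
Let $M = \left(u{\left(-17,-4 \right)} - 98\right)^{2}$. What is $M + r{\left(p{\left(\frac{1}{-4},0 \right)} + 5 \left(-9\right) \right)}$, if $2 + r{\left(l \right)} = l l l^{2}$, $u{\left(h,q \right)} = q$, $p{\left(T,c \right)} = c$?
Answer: $4111027$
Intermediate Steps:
$M = 10404$ ($M = \left(-4 - 98\right)^{2} = \left(-102\right)^{2} = 10404$)
$r{\left(l \right)} = -2 + l^{4}$ ($r{\left(l \right)} = -2 + l l l^{2} = -2 + l^{2} l^{2} = -2 + l^{4}$)
$M + r{\left(p{\left(\frac{1}{-4},0 \right)} + 5 \left(-9\right) \right)} = 10404 - \left(2 - \left(0 + 5 \left(-9\right)\right)^{4}\right) = 10404 - \left(2 - \left(0 - 45\right)^{4}\right) = 10404 - \left(2 - \left(-45\right)^{4}\right) = 10404 + \left(-2 + 4100625\right) = 10404 + 4100623 = 4111027$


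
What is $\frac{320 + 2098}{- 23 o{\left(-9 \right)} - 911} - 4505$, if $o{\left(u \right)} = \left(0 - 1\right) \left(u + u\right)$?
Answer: $- \frac{5971543}{1325} \approx -4506.8$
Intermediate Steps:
$o{\left(u \right)} = - 2 u$
$\frac{320 + 2098}{- 23 o{\left(-9 \right)} - 911} - 4505 = \frac{320 + 2098}{- 23 \left(\left(-2\right) \left(-9\right)\right) - 911} - 4505 = \frac{2418}{\left(-23\right) 18 - 911} - 4505 = \frac{2418}{-414 - 911} - 4505 = \frac{2418}{-1325} - 4505 = 2418 \left(- \frac{1}{1325}\right) - 4505 = - \frac{2418}{1325} - 4505 = - \frac{5971543}{1325}$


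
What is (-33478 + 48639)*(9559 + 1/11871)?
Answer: 1720392807290/11871 ≈ 1.4492e+8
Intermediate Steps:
(-33478 + 48639)*(9559 + 1/11871) = 15161*(9559 + 1/11871) = 15161*(113474890/11871) = 1720392807290/11871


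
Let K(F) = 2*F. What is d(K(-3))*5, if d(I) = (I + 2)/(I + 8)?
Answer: -10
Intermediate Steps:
d(I) = (2 + I)/(8 + I)
d(K(-3))*5 = ((2 + 2*(-3))/(8 + 2*(-3)))*5 = ((2 - 6)/(8 - 6))*5 = (-4/2)*5 = ((½)*(-4))*5 = -2*5 = -10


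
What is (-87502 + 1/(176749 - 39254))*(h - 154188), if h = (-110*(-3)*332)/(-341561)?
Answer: 57601256195208732972/4269357245 ≈ 1.3492e+10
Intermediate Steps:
h = -9960/31051 (h = (330*332)*(-1/341561) = 109560*(-1/341561) = -9960/31051 ≈ -0.32076)
(-87502 + 1/(176749 - 39254))*(h - 154188) = (-87502 + 1/(176749 - 39254))*(-9960/31051 - 154188) = (-87502 + 1/137495)*(-4787701548/31051) = -12031087489/137495*(-4787701548/31051) = 57601256195208732972/4269357245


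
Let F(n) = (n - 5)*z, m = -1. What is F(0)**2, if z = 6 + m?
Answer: 625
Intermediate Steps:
z = 5 (z = 6 - 1 = 5)
F(n) = -25 + 5*n (F(n) = (n - 5)*5 = (-5 + n)*5 = -25 + 5*n)
F(0)**2 = (-25 + 5*0)**2 = (-25 + 0)**2 = (-25)**2 = 625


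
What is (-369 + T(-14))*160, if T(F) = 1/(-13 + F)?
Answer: -1594240/27 ≈ -59046.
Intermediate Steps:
(-369 + T(-14))*160 = (-369 + 1/(-13 - 14))*160 = (-369 + 1/(-27))*160 = (-369 - 1/27)*160 = -9964/27*160 = -1594240/27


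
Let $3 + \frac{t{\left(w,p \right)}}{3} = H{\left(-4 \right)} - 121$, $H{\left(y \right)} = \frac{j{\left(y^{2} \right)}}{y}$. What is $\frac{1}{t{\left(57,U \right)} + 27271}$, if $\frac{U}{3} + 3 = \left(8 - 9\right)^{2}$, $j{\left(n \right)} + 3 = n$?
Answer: $\frac{4}{107557} \approx 3.719 \cdot 10^{-5}$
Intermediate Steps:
$j{\left(n \right)} = -3 + n$
$H{\left(y \right)} = \frac{-3 + y^{2}}{y}$
$U = -6$ ($U = -9 + 3 \left(8 - 9\right)^{2} = -9 + 3 \left(-1\right)^{2} = -9 + 3 \cdot 1 = -9 + 3 = -6$)
$t{\left(w,p \right)} = - \frac{1527}{4}$ ($t{\left(w,p \right)} = -9 + 3 \left(\left(-4 - \frac{3}{-4}\right) - 121\right) = -9 + 3 \left(\left(-4 - - \frac{3}{4}\right) - 121\right) = -9 + 3 \left(\left(-4 + \frac{3}{4}\right) - 121\right) = -9 + 3 \left(- \frac{13}{4} - 121\right) = -9 + 3 \left(- \frac{497}{4}\right) = -9 - \frac{1491}{4} = - \frac{1527}{4}$)
$\frac{1}{t{\left(57,U \right)} + 27271} = \frac{1}{- \frac{1527}{4} + 27271} = \frac{1}{\frac{107557}{4}} = \frac{4}{107557}$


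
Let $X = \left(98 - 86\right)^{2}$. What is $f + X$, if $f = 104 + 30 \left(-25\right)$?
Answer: $-502$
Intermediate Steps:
$X = 144$ ($X = 12^{2} = 144$)
$f = -646$ ($f = 104 - 750 = -646$)
$f + X = -646 + 144 = -502$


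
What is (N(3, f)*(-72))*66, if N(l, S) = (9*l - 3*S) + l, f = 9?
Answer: -14256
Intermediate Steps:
N(l, S) = -3*S + 10*l (N(l, S) = (-3*S + 9*l) + l = -3*S + 10*l)
(N(3, f)*(-72))*66 = ((-3*9 + 10*3)*(-72))*66 = ((-27 + 30)*(-72))*66 = (3*(-72))*66 = -216*66 = -14256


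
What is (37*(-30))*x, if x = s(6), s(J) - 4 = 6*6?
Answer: -44400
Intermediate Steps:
s(J) = 40 (s(J) = 4 + 6*6 = 4 + 36 = 40)
x = 40
(37*(-30))*x = (37*(-30))*40 = -1110*40 = -44400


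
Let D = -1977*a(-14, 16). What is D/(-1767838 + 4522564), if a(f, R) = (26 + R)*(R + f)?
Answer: -27678/459121 ≈ -0.060285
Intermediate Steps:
D = -166068 (D = -1977*(16² + 26*16 + 26*(-14) + 16*(-14)) = -1977*(256 + 416 - 364 - 224) = -1977*84 = -166068)
D/(-1767838 + 4522564) = -166068/(-1767838 + 4522564) = -166068/2754726 = -166068*1/2754726 = -27678/459121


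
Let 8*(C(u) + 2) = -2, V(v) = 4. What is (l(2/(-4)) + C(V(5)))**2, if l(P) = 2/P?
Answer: 625/16 ≈ 39.063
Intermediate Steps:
C(u) = -9/4 (C(u) = -2 + (1/8)*(-2) = -2 - 1/4 = -9/4)
(l(2/(-4)) + C(V(5)))**2 = (2/((2/(-4))) - 9/4)**2 = (2/((2*(-1/4))) - 9/4)**2 = (2/(-1/2) - 9/4)**2 = (2*(-2) - 9/4)**2 = (-4 - 9/4)**2 = (-25/4)**2 = 625/16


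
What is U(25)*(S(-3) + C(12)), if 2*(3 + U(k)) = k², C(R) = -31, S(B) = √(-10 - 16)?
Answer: -19189/2 + 619*I*√26/2 ≈ -9594.5 + 1578.1*I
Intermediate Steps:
S(B) = I*√26 (S(B) = √(-26) = I*√26)
U(k) = -3 + k²/2
U(25)*(S(-3) + C(12)) = (-3 + (½)*25²)*(I*√26 - 31) = (-3 + (½)*625)*(-31 + I*√26) = (-3 + 625/2)*(-31 + I*√26) = 619*(-31 + I*√26)/2 = -19189/2 + 619*I*√26/2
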